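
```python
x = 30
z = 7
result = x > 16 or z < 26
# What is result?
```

Trace:
`x = 30` → x = 30
`z = 7` → z = 7
`result = x > 16 or z < 26` → result = True
So result = True

Answer: True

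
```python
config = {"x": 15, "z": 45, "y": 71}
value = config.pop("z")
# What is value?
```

Trace:
`config = {"x": 15, "z": 45, "y": 71}` → config = {'x': 15, 'z': 45, 'y': 71}
`value = config.pop("z")` → config = {'x': 15, 'y': 71}; value = 45
So value = 45

Answer: 45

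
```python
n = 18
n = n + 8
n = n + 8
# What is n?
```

Trace:
`n = 18` → n = 18
`n = n + 8` → n = 26
`n = n + 8` → n = 34
So n = 34

Answer: 34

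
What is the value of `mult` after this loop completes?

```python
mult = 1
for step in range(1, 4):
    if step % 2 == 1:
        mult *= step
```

Product of odd numbers 1 to 3
`mult` takes the values: 1 → 3

Answer: 3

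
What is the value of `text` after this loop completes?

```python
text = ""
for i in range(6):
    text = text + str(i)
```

Concatenate digits 0 to 5
`text` takes the values: "" → "0" → "01" → "012" → "0123" → "01234" → "012345"

Answer: "012345"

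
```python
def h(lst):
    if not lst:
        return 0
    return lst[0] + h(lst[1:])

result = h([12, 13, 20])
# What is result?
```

12 + 13 + 20 + 0 = 45

Answer: 45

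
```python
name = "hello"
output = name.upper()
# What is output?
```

Trace:
`name = "hello"` → name = 'hello'
`output = name.upper()` → output = 'HELLO'
So output = 'HELLO'

Answer: 'HELLO'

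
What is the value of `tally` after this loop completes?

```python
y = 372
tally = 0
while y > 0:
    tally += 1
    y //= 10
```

Count digits by repeated division by 10
`tally` takes the values: 0 → 1 → 2 → 3

Answer: 3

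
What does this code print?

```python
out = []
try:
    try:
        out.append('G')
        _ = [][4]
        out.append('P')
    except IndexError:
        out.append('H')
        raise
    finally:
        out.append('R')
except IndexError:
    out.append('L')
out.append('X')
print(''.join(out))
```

Execution trace: 'G' (inner try body) → 'H' (inner except IndexError) → 'R' (inner finally) → 'L' (outer except IndexError) → 'X' (after the try/except). Output: GHRLX

Answer: GHRLX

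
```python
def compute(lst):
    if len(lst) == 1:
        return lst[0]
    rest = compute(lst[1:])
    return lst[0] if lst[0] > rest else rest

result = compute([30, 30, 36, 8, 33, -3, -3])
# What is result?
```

Recursive max over [30, 30, 36, 8, 33, -3, -3] = 36

Answer: 36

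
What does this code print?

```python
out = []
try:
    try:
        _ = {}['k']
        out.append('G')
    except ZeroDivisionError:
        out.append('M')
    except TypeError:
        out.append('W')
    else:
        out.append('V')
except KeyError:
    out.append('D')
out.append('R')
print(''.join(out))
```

Execution trace: 'D' (outer except KeyError) → 'R' (after the try/except). Output: DR

Answer: DR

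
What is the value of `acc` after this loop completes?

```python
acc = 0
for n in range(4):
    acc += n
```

Sum of 0 to 3 = 6
`acc` takes the values: 0 → 1 → 3 → 6

Answer: 6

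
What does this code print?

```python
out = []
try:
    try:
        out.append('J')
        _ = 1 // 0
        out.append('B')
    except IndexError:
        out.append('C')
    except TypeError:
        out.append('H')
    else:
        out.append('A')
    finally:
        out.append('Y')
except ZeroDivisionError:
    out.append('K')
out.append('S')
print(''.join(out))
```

Execution trace: 'J' (try body) → 'Y' (finally) → 'K' (outer except ZeroDivisionError) → 'S' (after the try/except). Output: JYKS

Answer: JYKS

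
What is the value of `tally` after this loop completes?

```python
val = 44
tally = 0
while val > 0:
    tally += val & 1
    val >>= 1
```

Count set bits in 44 (binary: 0b101100)
`tally` takes the values: 0 → 1 → 2 → 3

Answer: 3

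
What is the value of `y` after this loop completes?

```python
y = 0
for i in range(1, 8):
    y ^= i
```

XOR of 1 to 7
`y` takes the values: 0 → 1 → 3 → 0 → 4 → 1 → 7 → 0

Answer: 0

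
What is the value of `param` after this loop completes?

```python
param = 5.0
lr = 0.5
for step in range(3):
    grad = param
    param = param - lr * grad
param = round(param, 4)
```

Gradient descent: w = 5.0 * (1 - 0.5)^3
`param` takes the values: 5.0 → 2.5 → 1.25 → 0.625

Answer: 0.625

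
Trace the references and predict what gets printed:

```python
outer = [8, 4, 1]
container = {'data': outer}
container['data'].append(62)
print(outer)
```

Key concept: dict holds reference to list.
Step by step:
`outer = [8, 4, 1]` → outer = [8, 4, 1]
`container = {'data': outer}` → container = {'data': [8, 4, 1]}
`container['data'].append(62)` → outer = [8, 4, 1, 62]; container = {'data': [8, 4, 1, 62]}
`print(outer)` → prints [8, 4, 1, 62]

Answer: [8, 4, 1, 62]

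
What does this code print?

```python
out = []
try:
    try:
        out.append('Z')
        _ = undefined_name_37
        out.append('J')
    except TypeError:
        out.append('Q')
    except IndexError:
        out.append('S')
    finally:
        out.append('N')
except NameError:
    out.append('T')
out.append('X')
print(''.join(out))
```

Execution trace: 'Z' (try body) → 'N' (finally) → 'T' (outer except NameError) → 'X' (after the try/except). Output: ZNTX

Answer: ZNTX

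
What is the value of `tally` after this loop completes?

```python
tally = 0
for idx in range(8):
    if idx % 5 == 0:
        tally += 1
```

Count numbers divisible by 5 in range(8)
`tally` takes the values: 0 → 1 → 2

Answer: 2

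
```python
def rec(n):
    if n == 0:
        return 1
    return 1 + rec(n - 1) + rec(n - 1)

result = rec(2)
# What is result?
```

rec(n) = 1 + 2·rec(n-1), rec(0)=1. Closed form: (1+1)·2^2 - 1 = 7.

Answer: 7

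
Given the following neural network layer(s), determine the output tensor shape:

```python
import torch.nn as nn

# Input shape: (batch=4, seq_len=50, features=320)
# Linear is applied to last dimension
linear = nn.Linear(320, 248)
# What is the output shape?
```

Input: (4, 50, 320) -> Output: (4, 50, 248)

Answer: (4, 50, 248)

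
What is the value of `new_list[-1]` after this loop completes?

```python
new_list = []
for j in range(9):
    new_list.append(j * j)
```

Last element of squares 0 to 8
`new_list` takes the values: [] → [0] → [0, 1] → [0, 1, 4] → [0, 1, 4, 9] → [0, 1, 4, 9, 16] → [0, 1, 4, 9, 16, 25] → [0, 1, 4, 9, 16, 25, 36] → [0, 1, 4, 9, 16, 25, 36, 49] → [0, 1, 4, 9, 16, 25, 36, 49, 64]
So `new_list[-1]` = 64

Answer: 64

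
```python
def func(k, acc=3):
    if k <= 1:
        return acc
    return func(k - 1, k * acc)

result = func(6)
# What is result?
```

Accumulator trace (n, acc): (6, 3) -> (5, 18) -> (4, 90) -> (3, 360) -> (2, 1080) -> (1, 2160) -> return 2160

Answer: 2160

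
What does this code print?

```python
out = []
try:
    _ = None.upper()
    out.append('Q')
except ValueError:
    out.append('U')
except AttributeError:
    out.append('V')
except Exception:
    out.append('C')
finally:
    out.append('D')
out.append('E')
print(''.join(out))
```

Execution trace: 'V' (except AttributeError) → 'D' (finally) → 'E' (after the try/except). Output: VDE

Answer: VDE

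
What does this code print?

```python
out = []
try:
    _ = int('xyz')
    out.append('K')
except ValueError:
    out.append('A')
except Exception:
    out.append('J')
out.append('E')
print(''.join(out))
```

Execution trace: 'A' (except ValueError) → 'E' (after the try/except). Output: AE

Answer: AE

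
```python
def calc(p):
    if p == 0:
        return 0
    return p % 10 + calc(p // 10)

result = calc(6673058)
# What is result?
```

Sum of digits of 6673058: 8 + 5 + 0 + 3 + 7 + 6 + 6 = 35

Answer: 35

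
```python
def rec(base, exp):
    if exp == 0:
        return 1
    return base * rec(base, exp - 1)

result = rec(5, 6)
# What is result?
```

rec(5, 6) = 5 * 5 * 5 * 5 * 5 * 5 = 15625

Answer: 15625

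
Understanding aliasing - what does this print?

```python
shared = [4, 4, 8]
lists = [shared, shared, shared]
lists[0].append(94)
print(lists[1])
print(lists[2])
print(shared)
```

Key concept: list of same reference.
Step by step:
`shared = [4, 4, 8]` → shared = [4, 4, 8]
`lists = [shared, shared, shared]` → lists = [[4, 4, 8], [4, 4, 8], [4, 4, 8]]
`lists[0].append(94)` → shared = [4, 4, 8, 94]; lists = [[4, 4, 8, 94], [4, 4, 8, 94], [4, 4, 8, 94]]
`print(lists[1])` → prints [4, 4, 8, 94]
`print(lists[2])` → prints [4, 4, 8, 94]
`print(shared)` → prints [4, 4, 8, 94]

Answer:
[4, 4, 8, 94]
[4, 4, 8, 94]
[4, 4, 8, 94]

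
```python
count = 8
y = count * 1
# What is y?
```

Trace:
`count = 8` → count = 8
`y = count * 1` → y = 8
So y = 8

Answer: 8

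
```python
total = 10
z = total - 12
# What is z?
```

Trace:
`total = 10` → total = 10
`z = total - 12` → z = -2
So z = -2

Answer: -2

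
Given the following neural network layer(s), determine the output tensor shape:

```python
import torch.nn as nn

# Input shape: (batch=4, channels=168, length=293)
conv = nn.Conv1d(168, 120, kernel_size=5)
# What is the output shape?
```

Input: (4, 168, 293) -> Output: (4, 120, 289)

Answer: (4, 120, 289)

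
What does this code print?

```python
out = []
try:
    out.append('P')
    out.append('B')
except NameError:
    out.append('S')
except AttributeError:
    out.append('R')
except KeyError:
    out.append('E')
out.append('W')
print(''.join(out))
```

Execution trace: 'P' (try body) → 'B' (try body, no exception) → 'W' (after the try/except). Output: PBW

Answer: PBW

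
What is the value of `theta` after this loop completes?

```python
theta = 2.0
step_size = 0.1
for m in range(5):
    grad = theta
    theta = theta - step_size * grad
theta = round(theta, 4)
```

Gradient descent: w = 2.0 * (1 - 0.1)^5
`theta` takes the values: 2.0 → 1.8 → 1.62 → 1.458 → 1.3122 → 1.18098 → 1.181

Answer: 1.181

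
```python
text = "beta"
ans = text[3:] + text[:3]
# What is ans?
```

Trace:
`text = "beta"` → text = 'beta'
`ans = text[3:] + text[:3]` → ans = 'abet'
So ans = 'abet'

Answer: 'abet'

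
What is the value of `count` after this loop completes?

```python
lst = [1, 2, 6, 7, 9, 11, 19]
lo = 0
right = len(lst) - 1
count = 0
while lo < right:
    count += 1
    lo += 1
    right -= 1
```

Iterations until pointers meet (list length 7)
`count` takes the values: 0 → 1 → 2 → 3

Answer: 3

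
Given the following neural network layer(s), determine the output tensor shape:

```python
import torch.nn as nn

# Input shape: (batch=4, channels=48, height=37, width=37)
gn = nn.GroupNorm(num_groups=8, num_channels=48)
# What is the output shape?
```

Input: (4, 48, 37, 37) -> Output: (4, 48, 37, 37)

Answer: (4, 48, 37, 37)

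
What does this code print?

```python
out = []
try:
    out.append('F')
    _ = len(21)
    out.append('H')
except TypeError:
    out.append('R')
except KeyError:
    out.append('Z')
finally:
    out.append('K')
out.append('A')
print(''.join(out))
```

Execution trace: 'F' (try body) → 'R' (except TypeError) → 'K' (finally) → 'A' (after the try/except). Output: FRKA

Answer: FRKA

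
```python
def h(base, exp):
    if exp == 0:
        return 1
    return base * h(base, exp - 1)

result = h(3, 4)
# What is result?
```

h(3, 4) = 3 * 3 * 3 * 3 = 81

Answer: 81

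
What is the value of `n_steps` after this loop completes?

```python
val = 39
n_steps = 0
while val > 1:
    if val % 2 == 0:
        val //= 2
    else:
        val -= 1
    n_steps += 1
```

Steps to reduce 39 to 1
`n_steps` takes the values: 0 → 1 → 2 → 3 → 4 → 5 → 6 → 7 → 8

Answer: 8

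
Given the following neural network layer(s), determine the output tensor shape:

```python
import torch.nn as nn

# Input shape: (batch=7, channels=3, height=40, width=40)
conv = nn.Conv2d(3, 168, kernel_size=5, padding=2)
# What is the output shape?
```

Input: (7, 3, 40, 40) -> Output: (7, 168, 40, 40)

Answer: (7, 168, 40, 40)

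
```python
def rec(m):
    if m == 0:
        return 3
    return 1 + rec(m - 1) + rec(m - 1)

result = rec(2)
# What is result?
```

rec(m) = 1 + 2·rec(m-1), rec(0)=3. Closed form: (3+1)·2^2 - 1 = 15.

Answer: 15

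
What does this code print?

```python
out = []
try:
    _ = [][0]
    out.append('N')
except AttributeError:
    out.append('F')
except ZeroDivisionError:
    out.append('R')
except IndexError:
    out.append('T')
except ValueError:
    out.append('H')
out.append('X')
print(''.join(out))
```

Execution trace: 'T' (except IndexError) → 'X' (after the try/except). Output: TX

Answer: TX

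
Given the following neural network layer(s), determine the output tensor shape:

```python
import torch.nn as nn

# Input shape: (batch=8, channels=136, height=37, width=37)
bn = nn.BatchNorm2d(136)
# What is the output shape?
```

Input: (8, 136, 37, 37) -> Output: (8, 136, 37, 37)

Answer: (8, 136, 37, 37)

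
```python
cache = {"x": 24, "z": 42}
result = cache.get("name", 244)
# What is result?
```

Trace:
`cache = {"x": 24, "z": 42}` → cache = {'x': 24, 'z': 42}
`result = cache.get("name", 244)` → result = 244
So result = 244

Answer: 244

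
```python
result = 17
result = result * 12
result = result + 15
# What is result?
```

Trace:
`result = 17` → result = 17
`result = result * 12` → result = 204
`result = result + 15` → result = 219
So result = 219

Answer: 219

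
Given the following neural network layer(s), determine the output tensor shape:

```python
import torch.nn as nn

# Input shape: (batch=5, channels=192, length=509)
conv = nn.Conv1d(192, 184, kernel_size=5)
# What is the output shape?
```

Input: (5, 192, 509) -> Output: (5, 184, 505)

Answer: (5, 184, 505)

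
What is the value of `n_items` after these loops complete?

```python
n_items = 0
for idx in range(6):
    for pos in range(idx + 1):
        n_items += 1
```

Triangle: 1 + 2 + ... + 6
`n_items` takes the values: 0 → 1 → 2 → 3 → 4 → 5 → 6 → 7 → 8 → 9 → 10 → 11 → 12 → 13 → 14 → 15 → 16 → 17 → 18 → 19 → 20 → 21

Answer: 21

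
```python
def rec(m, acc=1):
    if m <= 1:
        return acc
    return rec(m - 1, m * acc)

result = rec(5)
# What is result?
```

Accumulator trace (n, acc): (5, 1) -> (4, 5) -> (3, 20) -> (2, 60) -> (1, 120) -> return 120

Answer: 120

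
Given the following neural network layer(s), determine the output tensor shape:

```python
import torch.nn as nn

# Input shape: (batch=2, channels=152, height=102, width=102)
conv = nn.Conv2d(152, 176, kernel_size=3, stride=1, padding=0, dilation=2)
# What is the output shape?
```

Input: (2, 152, 102, 102) -> Output: (2, 176, 98, 98)

Answer: (2, 176, 98, 98)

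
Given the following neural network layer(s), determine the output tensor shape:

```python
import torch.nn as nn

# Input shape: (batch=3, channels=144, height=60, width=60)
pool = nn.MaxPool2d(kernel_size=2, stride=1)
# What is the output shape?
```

Input: (3, 144, 60, 60) -> Output: (3, 144, 59, 59)

Answer: (3, 144, 59, 59)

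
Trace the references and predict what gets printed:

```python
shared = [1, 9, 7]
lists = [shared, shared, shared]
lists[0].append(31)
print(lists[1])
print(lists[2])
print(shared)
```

Key concept: list of same reference.
Step by step:
`shared = [1, 9, 7]` → shared = [1, 9, 7]
`lists = [shared, shared, shared]` → lists = [[1, 9, 7], [1, 9, 7], [1, 9, 7]]
`lists[0].append(31)` → shared = [1, 9, 7, 31]; lists = [[1, 9, 7, 31], [1, 9, 7, 31], [1, 9, 7, 31]]
`print(lists[1])` → prints [1, 9, 7, 31]
`print(lists[2])` → prints [1, 9, 7, 31]
`print(shared)` → prints [1, 9, 7, 31]

Answer:
[1, 9, 7, 31]
[1, 9, 7, 31]
[1, 9, 7, 31]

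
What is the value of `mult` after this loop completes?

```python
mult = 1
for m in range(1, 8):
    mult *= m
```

7! = 5040
`mult` takes the values: 1 → 2 → 6 → 24 → 120 → 720 → 5040

Answer: 5040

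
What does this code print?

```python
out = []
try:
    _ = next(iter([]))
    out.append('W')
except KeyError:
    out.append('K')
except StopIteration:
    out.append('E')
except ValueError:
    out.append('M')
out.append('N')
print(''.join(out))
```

Execution trace: 'E' (except StopIteration) → 'N' (after the try/except). Output: EN

Answer: EN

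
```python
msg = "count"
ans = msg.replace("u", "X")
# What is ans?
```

Trace:
`msg = "count"` → msg = 'count'
`ans = msg.replace("u", "X")` → ans = 'coXnt'
So ans = 'coXnt'

Answer: 'coXnt'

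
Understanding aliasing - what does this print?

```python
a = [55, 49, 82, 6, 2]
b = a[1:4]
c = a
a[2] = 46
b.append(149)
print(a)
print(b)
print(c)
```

Key concept: slice vs alias.
Step by step:
`a = [55, 49, 82, 6, 2]` → a = [55, 49, 82, 6, 2]
`b = a[1:4]` → b = [49, 82, 6]
`c = a` → c = [55, 49, 82, 6, 2] (same object as a)
`a[2] = 46` → a = [55, 49, 46, 6, 2] (same object as c); c = [55, 49, 46, 6, 2] (same object as a)
`b.append(149)` → b = [49, 82, 6, 149]
`print(a)` → prints [55, 49, 46, 6, 2]
`print(b)` → prints [49, 82, 6, 149]
`print(c)` → prints [55, 49, 46, 6, 2]

Answer:
[55, 49, 46, 6, 2]
[49, 82, 6, 149]
[55, 49, 46, 6, 2]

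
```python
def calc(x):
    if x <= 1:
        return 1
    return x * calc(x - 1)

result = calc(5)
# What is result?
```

calc(5) = 5 * 4 * 3 * 2 * 1 = 120

Answer: 120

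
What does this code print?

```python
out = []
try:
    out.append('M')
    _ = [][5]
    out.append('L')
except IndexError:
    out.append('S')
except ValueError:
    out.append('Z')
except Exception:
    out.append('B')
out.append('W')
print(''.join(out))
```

Execution trace: 'M' (try body) → 'S' (except IndexError) → 'W' (after the try/except). Output: MSW

Answer: MSW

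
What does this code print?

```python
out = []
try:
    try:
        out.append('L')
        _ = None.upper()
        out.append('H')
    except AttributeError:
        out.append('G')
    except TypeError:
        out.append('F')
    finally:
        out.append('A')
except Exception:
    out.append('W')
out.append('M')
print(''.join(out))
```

Execution trace: 'L' (inner try body) → 'G' (inner except AttributeError) → 'A' (inner finally) → 'M' (after the try/except). Output: LGAM

Answer: LGAM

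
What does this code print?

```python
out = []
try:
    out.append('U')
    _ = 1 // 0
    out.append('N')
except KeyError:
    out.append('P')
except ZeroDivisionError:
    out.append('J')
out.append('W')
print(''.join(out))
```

Execution trace: 'U' (try body) → 'J' (except ZeroDivisionError) → 'W' (after the try/except). Output: UJW

Answer: UJW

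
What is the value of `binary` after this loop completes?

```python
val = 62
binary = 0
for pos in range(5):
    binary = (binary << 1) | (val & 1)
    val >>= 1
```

Reverse lowest 5 bits of 62
`binary` takes the values: 0 → 1 → 3 → 7 → 15

Answer: 15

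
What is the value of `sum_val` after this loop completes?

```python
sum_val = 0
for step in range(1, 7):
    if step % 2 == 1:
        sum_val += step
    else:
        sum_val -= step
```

Add odd, subtract even
`sum_val` takes the values: 0 → 1 → -1 → 2 → -2 → 3 → -3

Answer: -3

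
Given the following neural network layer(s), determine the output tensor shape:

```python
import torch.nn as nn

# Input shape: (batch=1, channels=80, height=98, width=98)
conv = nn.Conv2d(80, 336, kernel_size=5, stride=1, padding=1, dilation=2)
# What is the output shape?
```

Input: (1, 80, 98, 98) -> Output: (1, 336, 92, 92)

Answer: (1, 336, 92, 92)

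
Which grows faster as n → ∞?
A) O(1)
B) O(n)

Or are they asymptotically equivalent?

O(1) vs O(n): Higher order terms dominate.

Answer: B) O(n) grows faster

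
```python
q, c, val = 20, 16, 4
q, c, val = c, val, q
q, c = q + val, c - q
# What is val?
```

Trace:
`q, c, val = 20, 16, 4` → q = 20; c = 16; val = 4
`q, c, val = c, val, q` → q = 16; c = 4; val = 20
`q, c = q + val, c - q` → q = 36; c = -12
So val = 20

Answer: 20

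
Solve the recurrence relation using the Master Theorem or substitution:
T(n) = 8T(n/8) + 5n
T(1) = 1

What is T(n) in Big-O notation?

By Master Theorem: a=8, b=8, f(n)=5n. Since log_8(8) = 1 and f(n) = Θ(n^1), Case 2 applies. T(n) = O(n log n).

Answer: O(n log n)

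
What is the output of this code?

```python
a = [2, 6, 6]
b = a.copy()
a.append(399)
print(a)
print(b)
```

Key concept: list.copy() creates independent copy.
Step by step:
`a = [2, 6, 6]` → a = [2, 6, 6]
`b = a.copy()` → b = [2, 6, 6]
`a.append(399)` → a = [2, 6, 6, 399]
`print(a)` → prints [2, 6, 6, 399]
`print(b)` → prints [2, 6, 6]

Answer:
[2, 6, 6, 399]
[2, 6, 6]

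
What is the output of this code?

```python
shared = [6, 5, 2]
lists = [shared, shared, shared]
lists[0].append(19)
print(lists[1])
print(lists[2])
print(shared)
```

Key concept: list of same reference.
Step by step:
`shared = [6, 5, 2]` → shared = [6, 5, 2]
`lists = [shared, shared, shared]` → lists = [[6, 5, 2], [6, 5, 2], [6, 5, 2]]
`lists[0].append(19)` → shared = [6, 5, 2, 19]; lists = [[6, 5, 2, 19], [6, 5, 2, 19], [6, 5, 2, 19]]
`print(lists[1])` → prints [6, 5, 2, 19]
`print(lists[2])` → prints [6, 5, 2, 19]
`print(shared)` → prints [6, 5, 2, 19]

Answer:
[6, 5, 2, 19]
[6, 5, 2, 19]
[6, 5, 2, 19]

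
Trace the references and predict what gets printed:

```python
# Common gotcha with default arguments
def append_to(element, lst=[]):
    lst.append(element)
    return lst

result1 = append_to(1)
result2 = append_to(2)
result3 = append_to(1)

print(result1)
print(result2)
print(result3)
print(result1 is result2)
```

Key concept: mutable default argument gotcha.
Step by step:
`result1 = append_to(1)` → result1 = [1]
`result2 = append_to(2)` → result1 = [1, 2] (same object as result2); result2 = [1, 2] (same object as result1)
`result3 = append_to(1)` → result1 = [1, 2, 1] (same object as result2, result3); result2 = [1, 2, 1] (same object as result1, result3); result3 = [1, 2, 1] (same object as result1, result2)
`print(result1)` → prints [1, 2, 1]
`print(result2)` → prints [1, 2, 1]
`print(result3)` → prints [1, 2, 1]
`print(result1 is result2)` → prints True

Answer:
[1, 2, 1]
[1, 2, 1]
[1, 2, 1]
True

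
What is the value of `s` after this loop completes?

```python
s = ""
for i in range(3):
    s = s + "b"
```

Repeat 'b' 3 times
`s` takes the values: "" → "b" → "bb" → "bbb"

Answer: "bbb"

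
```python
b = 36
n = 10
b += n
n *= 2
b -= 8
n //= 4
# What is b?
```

Trace:
`b = 36` → b = 36
`n = 10` → n = 10
`b += n` → b = 46
`n *= 2` → n = 20
`b -= 8` → b = 38
`n //= 4` → n = 5
So b = 38

Answer: 38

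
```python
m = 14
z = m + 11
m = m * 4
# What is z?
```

Trace:
`m = 14` → m = 14
`z = m + 11` → z = 25
`m = m * 4` → m = 56
So z = 25

Answer: 25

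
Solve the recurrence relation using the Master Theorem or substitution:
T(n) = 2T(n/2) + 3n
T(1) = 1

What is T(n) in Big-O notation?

By Master Theorem: a=2, b=2, f(n)=3n. Since log_2(2) = 1 and f(n) = Θ(n^1), Case 2 applies. T(n) = O(n log n).

Answer: O(n log n)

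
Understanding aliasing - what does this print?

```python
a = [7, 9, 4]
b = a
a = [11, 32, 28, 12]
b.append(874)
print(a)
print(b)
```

Key concept: rebinding vs mutation: a is rebound to a new list, b still points at the original.
Step by step:
`a = [7, 9, 4]` → a = [7, 9, 4]
`b = a` → b = [7, 9, 4] (same object as a)
`a = [11, 32, 28, 12]` → a = [11, 32, 28, 12]
`b.append(874)` → b = [7, 9, 4, 874]
`print(a)` → prints [11, 32, 28, 12]
`print(b)` → prints [7, 9, 4, 874]

Answer:
[11, 32, 28, 12]
[7, 9, 4, 874]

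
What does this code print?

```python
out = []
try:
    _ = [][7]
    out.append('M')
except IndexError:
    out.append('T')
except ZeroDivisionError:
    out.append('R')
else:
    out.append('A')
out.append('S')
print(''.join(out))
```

Execution trace: 'T' (except IndexError) → 'S' (after the try/except). Output: TS

Answer: TS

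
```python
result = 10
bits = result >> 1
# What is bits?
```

Trace:
`result = 10` → result = 10
`bits = result >> 1` → bits = 5
So bits = 5

Answer: 5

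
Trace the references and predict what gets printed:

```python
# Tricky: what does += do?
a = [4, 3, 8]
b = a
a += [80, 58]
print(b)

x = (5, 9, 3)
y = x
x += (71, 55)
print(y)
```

Key concept: += behavior differs for mutable vs immutable.
Step by step:
`a = [4, 3, 8]` → a = [4, 3, 8]
`b = a` → b = [4, 3, 8] (same object as a)
`a += [80, 58]` → a = [4, 3, 8, 80, 58] (same object as b); b = [4, 3, 8, 80, 58] (same object as a)
`print(b)` → prints [4, 3, 8, 80, 58]
`x = (5, 9, 3)` → x = (5, 9, 3)
`y = x` → y = (5, 9, 3)
`x += (71, 55)` → x = (5, 9, 3, 71, 55)
`print(y)` → prints (5, 9, 3)

Answer:
[4, 3, 8, 80, 58]
(5, 9, 3)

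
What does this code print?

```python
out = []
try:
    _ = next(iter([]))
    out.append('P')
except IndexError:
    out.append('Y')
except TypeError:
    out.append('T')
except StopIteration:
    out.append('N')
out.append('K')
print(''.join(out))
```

Execution trace: 'N' (except StopIteration) → 'K' (after the try/except). Output: NK

Answer: NK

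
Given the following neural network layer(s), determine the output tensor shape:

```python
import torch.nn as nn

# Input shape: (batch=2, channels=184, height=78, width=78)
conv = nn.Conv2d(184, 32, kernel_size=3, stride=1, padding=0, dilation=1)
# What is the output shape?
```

Input: (2, 184, 78, 78) -> Output: (2, 32, 76, 76)

Answer: (2, 32, 76, 76)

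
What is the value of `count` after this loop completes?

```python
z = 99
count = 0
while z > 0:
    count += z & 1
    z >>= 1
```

Count set bits in 99 (binary: 0b1100011)
`count` takes the values: 0 → 1 → 2 → 3 → 4

Answer: 4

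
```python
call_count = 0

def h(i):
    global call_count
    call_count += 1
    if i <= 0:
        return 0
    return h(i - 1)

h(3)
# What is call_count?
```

Linear recursion stepping by 1: 4 calls from i=3 down to ≤0.

Answer: 4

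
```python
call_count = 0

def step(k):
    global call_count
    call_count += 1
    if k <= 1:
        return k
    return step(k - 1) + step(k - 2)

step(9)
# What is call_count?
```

Calls(k) = 1 + Calls(k-1) + Calls(k-2); Calls(0)=Calls(1)=1. For k=9 this gives 109.

Answer: 109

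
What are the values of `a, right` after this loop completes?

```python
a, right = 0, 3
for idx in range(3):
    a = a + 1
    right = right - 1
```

a goes 0→3, right goes 3→0
`a, right` takes the values: (0, 3) → (1, 3) → (1, 2) → (2, 2) → (2, 1) → (3, 1) → (3, 0)

Answer: 3, 0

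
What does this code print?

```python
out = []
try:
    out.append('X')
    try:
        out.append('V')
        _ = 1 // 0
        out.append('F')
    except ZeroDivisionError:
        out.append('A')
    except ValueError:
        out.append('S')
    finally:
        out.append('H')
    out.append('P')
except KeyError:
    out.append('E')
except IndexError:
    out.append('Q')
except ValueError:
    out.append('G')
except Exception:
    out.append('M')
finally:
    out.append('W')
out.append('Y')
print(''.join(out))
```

Execution trace: 'X' (try body) → 'V' (inner try body) → 'A' (inner except ZeroDivisionError) → 'H' (inner finally) → 'P' (try body, no exception) → 'W' (finally) → 'Y' (after the try/except). Output: XVAHPWY

Answer: XVAHPWY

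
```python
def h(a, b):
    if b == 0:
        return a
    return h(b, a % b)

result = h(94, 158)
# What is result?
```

h(94, 158) -> h(158, 94) -> h(94, 64) -> h(64, 30) -> h(30, 4) -> h(4, 2) -> h(2, 0) -> 2

Answer: 2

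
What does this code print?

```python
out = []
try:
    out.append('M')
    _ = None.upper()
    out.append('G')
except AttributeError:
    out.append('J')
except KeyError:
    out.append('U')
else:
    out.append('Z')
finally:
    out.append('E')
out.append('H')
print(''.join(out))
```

Execution trace: 'M' (try body) → 'J' (except AttributeError) → 'E' (finally) → 'H' (after the try/except). Output: MJEH

Answer: MJEH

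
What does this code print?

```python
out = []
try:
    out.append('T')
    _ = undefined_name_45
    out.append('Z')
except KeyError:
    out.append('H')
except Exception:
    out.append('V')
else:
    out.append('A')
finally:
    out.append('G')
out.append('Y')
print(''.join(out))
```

Execution trace: 'T' (try body) → 'V' (except Exception) → 'G' (finally) → 'Y' (after the try/except). Output: TVGY

Answer: TVGY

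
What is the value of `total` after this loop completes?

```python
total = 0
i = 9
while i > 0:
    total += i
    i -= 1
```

Sum 9 down to 1
`total` takes the values: 0 → 9 → 17 → 24 → 30 → 35 → 39 → 42 → 44 → 45

Answer: 45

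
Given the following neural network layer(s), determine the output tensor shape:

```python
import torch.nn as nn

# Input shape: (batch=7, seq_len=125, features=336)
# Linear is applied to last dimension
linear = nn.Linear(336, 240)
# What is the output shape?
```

Input: (7, 125, 336) -> Output: (7, 125, 240)

Answer: (7, 125, 240)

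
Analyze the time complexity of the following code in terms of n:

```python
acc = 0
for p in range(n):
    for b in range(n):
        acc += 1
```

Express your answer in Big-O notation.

Each loop level contributes: n × n. Multiplying the contributions gives O(n^2).

Answer: O(n^2)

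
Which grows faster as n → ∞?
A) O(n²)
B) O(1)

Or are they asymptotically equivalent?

O(n²) vs O(1): Higher order terms dominate.

Answer: A) O(n²) grows faster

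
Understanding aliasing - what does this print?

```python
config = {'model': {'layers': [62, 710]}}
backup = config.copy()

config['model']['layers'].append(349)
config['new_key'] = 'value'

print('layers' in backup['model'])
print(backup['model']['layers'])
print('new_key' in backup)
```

Key concept: shallow copy gotcha with nested dict.
Step by step:
`config = {'model': {'layers': [62, 710]}}` → config = {'model': {'layers': [62, 710]}}
`backup = config.copy()` → backup = {'model': {'layers': [62, 710]}}
`config['model']['layers'].append(349)` → config = {'model': {'layers': [62, 710, 349]}}; backup = {'model': {'layers': [62, 710, 349]}}
`config['new_key'] = 'value'` → config = {'model': {'layers': [62, 710, 349]}, 'new_key': 'value'}
`print('layers' in backup['model'])` → prints True
`print(backup['model']['layers'])` → prints [62, 710, 349]
`print('new_key' in backup)` → prints False

Answer:
True
[62, 710, 349]
False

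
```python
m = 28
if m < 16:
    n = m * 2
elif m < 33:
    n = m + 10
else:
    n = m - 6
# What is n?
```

Trace:
`m = 28` → m = 28
`if m < 16: ...` → m < 16 is False, m < 33 is True → n = 38
So n = 38

Answer: 38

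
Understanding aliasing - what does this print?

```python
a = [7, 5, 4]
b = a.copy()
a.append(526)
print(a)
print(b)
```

Key concept: list.copy() creates independent copy.
Step by step:
`a = [7, 5, 4]` → a = [7, 5, 4]
`b = a.copy()` → b = [7, 5, 4]
`a.append(526)` → a = [7, 5, 4, 526]
`print(a)` → prints [7, 5, 4, 526]
`print(b)` → prints [7, 5, 4]

Answer:
[7, 5, 4, 526]
[7, 5, 4]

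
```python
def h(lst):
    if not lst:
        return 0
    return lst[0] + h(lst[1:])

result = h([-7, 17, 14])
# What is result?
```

(-7) + 17 + 14 + 0 = 24

Answer: 24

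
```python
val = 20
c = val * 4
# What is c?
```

Trace:
`val = 20` → val = 20
`c = val * 4` → c = 80
So c = 80

Answer: 80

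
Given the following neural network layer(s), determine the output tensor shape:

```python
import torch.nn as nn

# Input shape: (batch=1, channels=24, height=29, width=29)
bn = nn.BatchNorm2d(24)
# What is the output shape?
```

Input: (1, 24, 29, 29) -> Output: (1, 24, 29, 29)

Answer: (1, 24, 29, 29)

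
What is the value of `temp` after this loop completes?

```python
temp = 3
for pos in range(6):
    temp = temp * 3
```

Multiply by 3, 6 times: 3 * 3^6 = 2187
`temp` takes the values: 3 → 9 → 27 → 81 → 243 → 729 → 2187

Answer: 2187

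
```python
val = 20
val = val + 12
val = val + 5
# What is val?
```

Trace:
`val = 20` → val = 20
`val = val + 12` → val = 32
`val = val + 5` → val = 37
So val = 37

Answer: 37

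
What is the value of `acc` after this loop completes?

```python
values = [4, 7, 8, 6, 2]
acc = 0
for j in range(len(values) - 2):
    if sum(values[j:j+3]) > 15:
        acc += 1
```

Count windows with sum > 15
`acc` takes the values: 0 → 1 → 2 → 3

Answer: 3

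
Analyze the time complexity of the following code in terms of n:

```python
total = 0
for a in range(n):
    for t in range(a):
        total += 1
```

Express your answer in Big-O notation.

Each loop level contributes: n × n. Multiplying the contributions gives O(n^2).

Answer: O(n^2)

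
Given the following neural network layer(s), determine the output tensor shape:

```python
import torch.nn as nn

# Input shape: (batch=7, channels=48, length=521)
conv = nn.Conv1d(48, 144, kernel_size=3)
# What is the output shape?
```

Input: (7, 48, 521) -> Output: (7, 144, 519)

Answer: (7, 144, 519)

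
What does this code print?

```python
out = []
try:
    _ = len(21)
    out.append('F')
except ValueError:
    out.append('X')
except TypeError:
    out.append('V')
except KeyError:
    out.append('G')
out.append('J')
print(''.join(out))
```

Execution trace: 'V' (except TypeError) → 'J' (after the try/except). Output: VJ

Answer: VJ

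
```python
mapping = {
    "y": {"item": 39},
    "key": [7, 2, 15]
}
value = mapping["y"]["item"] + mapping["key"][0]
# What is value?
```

Trace:
`mapping = { ...` → mapping = {'y': {'item': 39}, 'key': [7, 2, 15]}
`value = mapping["y"]["item"] + mapping["key"][0]` → value = 46
So value = 46

Answer: 46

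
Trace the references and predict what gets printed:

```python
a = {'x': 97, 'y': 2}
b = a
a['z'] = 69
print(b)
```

Key concept: dict aliasing.
Step by step:
`a = {'x': 97, 'y': 2}` → a = {'x': 97, 'y': 2}
`b = a` → b = {'x': 97, 'y': 2} (same object as a)
`a['z'] = 69` → a = {'x': 97, 'y': 2, 'z': 69} (same object as b); b = {'x': 97, 'y': 2, 'z': 69} (same object as a)
`print(b)` → prints {'x': 97, 'y': 2, 'z': 69}

Answer: {'x': 97, 'y': 2, 'z': 69}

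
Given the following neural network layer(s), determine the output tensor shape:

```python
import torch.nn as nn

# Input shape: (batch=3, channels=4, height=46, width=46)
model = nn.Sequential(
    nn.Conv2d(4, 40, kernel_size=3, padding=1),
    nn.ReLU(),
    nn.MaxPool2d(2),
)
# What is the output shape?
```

Input: (3, 4, 46, 46) -> after Conv2d: (3, 40, 46, 46) -> after ReLU: (3, 40, 46, 46) -> Output: (3, 40, 23, 23)

Answer: (3, 40, 23, 23)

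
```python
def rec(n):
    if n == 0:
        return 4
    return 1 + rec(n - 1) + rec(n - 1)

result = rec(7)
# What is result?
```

rec(n) = 1 + 2·rec(n-1), rec(0)=4. Closed form: (4+1)·2^7 - 1 = 639.

Answer: 639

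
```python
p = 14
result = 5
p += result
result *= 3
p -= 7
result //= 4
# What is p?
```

Trace:
`p = 14` → p = 14
`result = 5` → result = 5
`p += result` → p = 19
`result *= 3` → result = 15
`p -= 7` → p = 12
`result //= 4` → result = 3
So p = 12

Answer: 12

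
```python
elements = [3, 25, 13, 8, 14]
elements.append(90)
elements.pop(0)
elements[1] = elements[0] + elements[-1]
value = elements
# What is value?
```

Trace:
`elements = [3, 25, 13, 8, 14]` → elements = [3, 25, 13, 8, 14]
`elements.append(90)` → elements = [3, 25, 13, 8, 14, 90]
`elements.pop(0)` → elements = [25, 13, 8, 14, 90]
`elements[1] = elements[0] + elements[-1]` → elements = [25, 115, 8, 14, 90]
`value = elements` → value = [25, 115, 8, 14, 90]
So value = [25, 115, 8, 14, 90]

Answer: [25, 115, 8, 14, 90]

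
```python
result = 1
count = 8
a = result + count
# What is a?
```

Trace:
`result = 1` → result = 1
`count = 8` → count = 8
`a = result + count` → a = 9
So a = 9

Answer: 9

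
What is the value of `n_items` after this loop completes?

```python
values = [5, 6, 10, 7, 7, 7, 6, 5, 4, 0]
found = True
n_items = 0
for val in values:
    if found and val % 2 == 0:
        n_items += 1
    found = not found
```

Count even values at even positions
`n_items` takes the values: 0 → 1 → 2 → 3

Answer: 3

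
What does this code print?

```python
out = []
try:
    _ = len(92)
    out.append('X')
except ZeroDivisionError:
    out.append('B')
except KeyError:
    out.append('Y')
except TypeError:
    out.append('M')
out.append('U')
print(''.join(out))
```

Execution trace: 'M' (except TypeError) → 'U' (after the try/except). Output: MU

Answer: MU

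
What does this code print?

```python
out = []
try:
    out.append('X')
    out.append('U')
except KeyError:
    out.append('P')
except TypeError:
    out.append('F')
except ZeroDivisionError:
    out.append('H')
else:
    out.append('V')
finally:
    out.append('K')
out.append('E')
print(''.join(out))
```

Execution trace: 'X' (try body) → 'U' (try body, no exception) → 'V' (else) → 'K' (finally) → 'E' (after the try/except). Output: XUVKE

Answer: XUVKE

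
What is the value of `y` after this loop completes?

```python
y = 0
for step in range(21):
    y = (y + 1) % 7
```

Increment mod 7, 21 times = 0
`y` takes the values: 0 → 1 → 2 → 3 → 4 → 5 → 6 → 0 → 1 → 2 → 3 → 4 → 5 → 6 → 0 → 1 → 2 → 3 → 4 → 5 → 6 → 0

Answer: 0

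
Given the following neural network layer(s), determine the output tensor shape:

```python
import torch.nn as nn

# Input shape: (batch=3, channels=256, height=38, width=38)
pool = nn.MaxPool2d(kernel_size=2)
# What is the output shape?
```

Input: (3, 256, 38, 38) -> Output: (3, 256, 19, 19)

Answer: (3, 256, 19, 19)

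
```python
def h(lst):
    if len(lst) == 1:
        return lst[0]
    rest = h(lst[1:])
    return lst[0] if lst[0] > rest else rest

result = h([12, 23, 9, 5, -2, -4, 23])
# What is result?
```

Recursive max over [12, 23, 9, 5, -2, -4, 23] = 23

Answer: 23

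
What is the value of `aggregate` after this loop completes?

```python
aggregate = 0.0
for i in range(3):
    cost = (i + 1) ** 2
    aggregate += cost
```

Sum of squared losses 1² + 2² + ... + 3²
`aggregate` takes the values: 0.0 → 1.0 → 5.0 → 14.0

Answer: 14.0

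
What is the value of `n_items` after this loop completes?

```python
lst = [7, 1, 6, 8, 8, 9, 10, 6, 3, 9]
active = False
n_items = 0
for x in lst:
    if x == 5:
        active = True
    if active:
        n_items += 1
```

Count elements after first 5 in [7, 1, 6, 8, 8, 9, 10, 6, 3, 9]
`n_items` takes the values: 0

Answer: 0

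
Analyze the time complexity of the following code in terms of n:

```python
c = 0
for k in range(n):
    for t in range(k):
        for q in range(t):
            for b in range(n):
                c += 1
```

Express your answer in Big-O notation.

Each loop level contributes: n × n × n × n. Multiplying the contributions gives O(n^4).

Answer: O(n^4)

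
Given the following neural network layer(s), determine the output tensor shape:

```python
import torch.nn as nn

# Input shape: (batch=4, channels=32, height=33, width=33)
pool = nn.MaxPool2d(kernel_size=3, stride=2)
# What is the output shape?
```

Input: (4, 32, 33, 33) -> Output: (4, 32, 16, 16)

Answer: (4, 32, 16, 16)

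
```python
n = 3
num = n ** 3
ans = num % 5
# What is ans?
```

Trace:
`n = 3` → n = 3
`num = n ** 3` → num = 27
`ans = num % 5` → ans = 2
So ans = 2

Answer: 2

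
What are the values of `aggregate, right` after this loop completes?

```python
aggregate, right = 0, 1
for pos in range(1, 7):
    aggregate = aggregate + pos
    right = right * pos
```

Sum and factorial of 1 to 6
`aggregate, right` takes the values: (0, 1) → (1, 1) → (3, 1) → (3, 2) → (6, 2) → (6, 6) → (10, 6) → (10, 24) → (15, 24) → (15, 120) → (21, 120) → (21, 720)

Answer: 21, 720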